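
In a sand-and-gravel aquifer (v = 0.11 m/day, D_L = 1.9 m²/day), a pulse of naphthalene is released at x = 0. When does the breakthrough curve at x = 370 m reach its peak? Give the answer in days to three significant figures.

3210 days

For the 1D instantaneous-source solution, setting ∂C/∂t = 0 at fixed x gives v²t² + 2Dt − x² = 0, so t = (√(D² + v²x²) − D)/v².
√(D² + v²x²) = √(1.9² + 0.11² × 370²) = 40.74; v² = 0.0121.
t = (40.74 − 1.9)/0.0121 = 3210 days (vs. the pure-advection estimate x/v = 3360 d).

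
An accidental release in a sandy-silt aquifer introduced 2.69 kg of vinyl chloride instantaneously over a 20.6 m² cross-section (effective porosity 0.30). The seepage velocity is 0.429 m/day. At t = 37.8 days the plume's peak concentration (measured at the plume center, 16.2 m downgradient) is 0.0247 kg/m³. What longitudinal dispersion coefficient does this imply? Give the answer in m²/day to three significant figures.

At the plume center C_max = M/(n_e·A·√(4πDt)), so D = M²/(4πt·(n_e·A·C_max)²).
n_e·A·C_max = 0.30 × 20.6 × 0.0247 = 0.1526 kg/m.
D = 2.69²/(4π × 37.8 × 0.1526²) = 0.654 m²/day.

0.654 m²/day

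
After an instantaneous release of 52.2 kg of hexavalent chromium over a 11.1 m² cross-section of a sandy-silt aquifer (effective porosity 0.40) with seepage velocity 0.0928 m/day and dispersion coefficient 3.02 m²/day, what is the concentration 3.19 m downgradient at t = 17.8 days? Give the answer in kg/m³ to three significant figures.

For an instantaneous plane source, C(x,t) = M/(n_e·A·√(4πDt)) · exp(−(x−vt)²/(4Dt)), with n_e·A the pore (flow) area.
Plume center vt = 0.0928 × 17.8 = 1.65184 m, so the well at 3.19 m is 1.53816 m downgradient of the peak.
√(4πDt) = 25.99 m, giving peak height M/(n_e·A·√(4πDt)) = 52.2/(0.40 × 11.1 × 25.99) = 0.4524 kg/m³.
(x−vt)²/(4Dt) = (1.53816)²/(4 × 3.02 × 17.8) = 0.01100; exp(−0.01100) = 0.9891.
C = 0.4524 × 0.9891 = 0.447 kg/m³.

0.447 kg/m³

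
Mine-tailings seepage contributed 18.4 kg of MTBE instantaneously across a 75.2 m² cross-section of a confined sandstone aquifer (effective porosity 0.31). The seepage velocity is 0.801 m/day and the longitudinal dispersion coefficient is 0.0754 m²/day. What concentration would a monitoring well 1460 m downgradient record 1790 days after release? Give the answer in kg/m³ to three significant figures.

0.00537 kg/m³

For an instantaneous plane source, C(x,t) = M/(n_e·A·√(4πDt)) · exp(−(x−vt)²/(4Dt)), with n_e·A the pore (flow) area.
Plume center vt = 0.801 × 1790 = 1433.79 m, so the well at 1460 m is 26.21 m downgradient of the peak.
√(4πDt) = 41.18 m, giving peak height M/(n_e·A·√(4πDt)) = 18.4/(0.31 × 75.2 × 41.18) = 0.01917 kg/m³.
(x−vt)²/(4Dt) = (26.21)²/(4 × 0.0754 × 1790) = 1.272; exp(−1.272) = 0.2803.
C = 0.01917 × 0.2803 = 0.00537 kg/m³.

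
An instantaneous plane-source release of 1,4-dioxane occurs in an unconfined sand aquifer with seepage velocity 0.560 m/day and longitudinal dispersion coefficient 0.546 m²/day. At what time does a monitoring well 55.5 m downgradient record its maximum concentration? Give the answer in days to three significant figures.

For the 1D instantaneous-source solution, setting ∂C/∂t = 0 at fixed x gives v²t² + 2Dt − x² = 0, so t = (√(D² + v²x²) − D)/v².
√(D² + v²x²) = √(0.546² + 0.560² × 55.5²) = 31.08; v² = 0.3136.
t = (31.08 − 0.546)/0.3136 = 97.4 days (vs. the pure-advection estimate x/v = 99.1 d).

97.4 days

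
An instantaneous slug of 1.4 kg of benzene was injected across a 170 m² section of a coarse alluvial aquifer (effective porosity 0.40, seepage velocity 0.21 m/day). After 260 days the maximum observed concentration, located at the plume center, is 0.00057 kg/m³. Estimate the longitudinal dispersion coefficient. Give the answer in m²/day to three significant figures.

0.399 m²/day

At the plume center C_max = M/(n_e·A·√(4πDt)), so D = M²/(4πt·(n_e·A·C_max)²).
n_e·A·C_max = 0.40 × 170 × 0.00057 = 0.03876 kg/m.
D = 1.4²/(4π × 260 × 0.03876²) = 0.399 m²/day.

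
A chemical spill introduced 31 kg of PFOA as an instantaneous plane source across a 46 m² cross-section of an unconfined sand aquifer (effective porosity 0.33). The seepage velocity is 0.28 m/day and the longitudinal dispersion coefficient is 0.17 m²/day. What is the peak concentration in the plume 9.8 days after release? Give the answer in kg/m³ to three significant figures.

The peak of an instantaneous 1D plume sits at x = vt; there the Gaussian factor is 1 and C_max = M/(n_e·A·√(4πDt)), where n_e·A is the pore area the mass is dissolved in.
√(4πDt) = √(4π × 0.17 × 9.8) = 4.576 m, so C_max = 31/(0.33 × 46 × 4.576) = 0.446 kg/m³.

0.446 kg/m³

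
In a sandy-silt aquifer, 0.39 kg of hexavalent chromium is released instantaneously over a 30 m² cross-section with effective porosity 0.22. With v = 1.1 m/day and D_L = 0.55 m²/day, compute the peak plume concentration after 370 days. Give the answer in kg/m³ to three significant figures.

The peak of an instantaneous 1D plume sits at x = vt; there the Gaussian factor is 1 and C_max = M/(n_e·A·√(4πDt)), where n_e·A is the pore area the mass is dissolved in.
√(4πDt) = √(4π × 0.55 × 370) = 50.57 m, so C_max = 0.39/(0.22 × 30 × 50.57) = 0.00117 kg/m³.

0.00117 kg/m³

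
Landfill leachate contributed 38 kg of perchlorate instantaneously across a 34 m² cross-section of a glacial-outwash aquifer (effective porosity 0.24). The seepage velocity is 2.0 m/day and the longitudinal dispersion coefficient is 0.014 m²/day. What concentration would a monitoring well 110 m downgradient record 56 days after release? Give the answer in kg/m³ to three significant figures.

For an instantaneous plane source, C(x,t) = M/(n_e·A·√(4πDt)) · exp(−(x−vt)²/(4Dt)), with n_e·A the pore (flow) area.
Plume center vt = 2.0 × 56 = 112 m, so the well at 110 m is 2 m upgradient of the peak.
√(4πDt) = 3.139 m, giving peak height M/(n_e·A·√(4πDt)) = 38/(0.24 × 34 × 3.139) = 1.484 kg/m³.
(x−vt)²/(4Dt) = (-2)²/(4 × 0.014 × 56) = 1.276; exp(−1.276) = 0.2792.
C = 1.484 × 0.2792 = 0.414 kg/m³.

0.414 kg/m³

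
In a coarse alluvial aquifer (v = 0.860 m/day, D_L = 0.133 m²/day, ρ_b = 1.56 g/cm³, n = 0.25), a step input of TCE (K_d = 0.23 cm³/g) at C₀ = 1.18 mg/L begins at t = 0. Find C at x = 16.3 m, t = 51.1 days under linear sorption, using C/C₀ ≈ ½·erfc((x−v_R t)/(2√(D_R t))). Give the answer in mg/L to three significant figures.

0.909 mg/L

Retardation factor R = 1 + ρ_b·K_d/n = 1 + 1.56 × 0.23/0.25 = 2.435.
Sorption retards both mechanisms: v_R = v/R = 0.3532 m/day, D_R = D/R = 0.05462 m²/day.
v_R·t = 0.3532 × 51.1 = 18.04852 m; 2√(D_R t) = 3.341 m; argument = (16.3 − 18.04852)/3.341 = -0.5234.
C = C₀ × ½·erfc(-0.5234) = 1.18 × 0.7704 = 0.909 mg/L.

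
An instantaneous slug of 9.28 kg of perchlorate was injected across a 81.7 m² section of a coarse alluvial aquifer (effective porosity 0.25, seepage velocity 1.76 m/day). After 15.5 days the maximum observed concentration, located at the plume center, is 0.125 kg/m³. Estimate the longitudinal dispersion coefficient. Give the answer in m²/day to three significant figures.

0.0678 m²/day

At the plume center C_max = M/(n_e·A·√(4πDt)), so D = M²/(4πt·(n_e·A·C_max)²).
n_e·A·C_max = 0.25 × 81.7 × 0.125 = 2.553 kg/m.
D = 9.28²/(4π × 15.5 × 2.553²) = 0.0678 m²/day.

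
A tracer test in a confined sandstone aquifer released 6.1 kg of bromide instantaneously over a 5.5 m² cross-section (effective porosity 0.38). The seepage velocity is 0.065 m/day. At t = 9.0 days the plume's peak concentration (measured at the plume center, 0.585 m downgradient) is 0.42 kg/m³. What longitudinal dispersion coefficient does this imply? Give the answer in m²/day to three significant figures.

0.427 m²/day

At the plume center C_max = M/(n_e·A·√(4πDt)), so D = M²/(4πt·(n_e·A·C_max)²).
n_e·A·C_max = 0.38 × 5.5 × 0.42 = 0.8778 kg/m.
D = 6.1²/(4π × 9.0 × 0.8778²) = 0.427 m²/day.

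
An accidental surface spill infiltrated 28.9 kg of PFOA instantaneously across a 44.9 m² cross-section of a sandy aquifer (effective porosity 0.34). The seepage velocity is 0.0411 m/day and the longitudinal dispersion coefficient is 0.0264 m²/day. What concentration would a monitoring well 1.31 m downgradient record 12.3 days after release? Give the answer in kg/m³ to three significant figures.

0.569 kg/m³

For an instantaneous plane source, C(x,t) = M/(n_e·A·√(4πDt)) · exp(−(x−vt)²/(4Dt)), with n_e·A the pore (flow) area.
Plume center vt = 0.0411 × 12.3 = 0.50553 m, so the well at 1.31 m is 0.80447 m downgradient of the peak.
√(4πDt) = 2.020 m, giving peak height M/(n_e·A·√(4πDt)) = 28.9/(0.34 × 44.9 × 2.020) = 0.9372 kg/m³.
(x−vt)²/(4Dt) = (0.80447)²/(4 × 0.0264 × 12.3) = 0.4983; exp(−0.4983) = 0.6076.
C = 0.9372 × 0.6076 = 0.569 kg/m³.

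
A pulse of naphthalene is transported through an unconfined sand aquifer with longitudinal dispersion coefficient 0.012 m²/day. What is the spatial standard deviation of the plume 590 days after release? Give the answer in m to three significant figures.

3.76 m

Dispersive spreading gives a Gaussian with σ² = 2Dt; advection only shifts the center.
σ = √(2 × 0.012 × 590) = 3.76 m.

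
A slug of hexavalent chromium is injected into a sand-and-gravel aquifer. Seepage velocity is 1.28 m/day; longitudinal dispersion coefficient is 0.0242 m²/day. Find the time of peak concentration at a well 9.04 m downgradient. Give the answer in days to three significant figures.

For the 1D instantaneous-source solution, setting ∂C/∂t = 0 at fixed x gives v²t² + 2Dt − x² = 0, so t = (√(D² + v²x²) − D)/v².
√(D² + v²x²) = √(0.0242² + 1.28² × 9.04²) = 11.57; v² = 1.6384.
t = (11.57 − 0.0242)/1.6384 = 7.05 days (vs. the pure-advection estimate x/v = 7.06 d).

7.05 days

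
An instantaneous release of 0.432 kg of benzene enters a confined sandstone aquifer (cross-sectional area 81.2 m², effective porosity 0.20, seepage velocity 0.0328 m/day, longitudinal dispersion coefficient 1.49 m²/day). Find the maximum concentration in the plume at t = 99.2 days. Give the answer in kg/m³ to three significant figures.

The peak of an instantaneous 1D plume sits at x = vt; there the Gaussian factor is 1 and C_max = M/(n_e·A·√(4πDt)), where n_e·A is the pore area the mass is dissolved in.
√(4πDt) = √(4π × 1.49 × 99.2) = 43.10 m, so C_max = 0.432/(0.20 × 81.2 × 43.10) = 0.000617 kg/m³.

0.000617 kg/m³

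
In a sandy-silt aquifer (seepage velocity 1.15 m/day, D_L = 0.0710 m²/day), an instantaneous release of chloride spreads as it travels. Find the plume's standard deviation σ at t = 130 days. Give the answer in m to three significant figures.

Dispersive spreading gives a Gaussian with σ² = 2Dt; advection only shifts the center.
σ = √(2 × 0.0710 × 130) = 4.30 m.

4.30 m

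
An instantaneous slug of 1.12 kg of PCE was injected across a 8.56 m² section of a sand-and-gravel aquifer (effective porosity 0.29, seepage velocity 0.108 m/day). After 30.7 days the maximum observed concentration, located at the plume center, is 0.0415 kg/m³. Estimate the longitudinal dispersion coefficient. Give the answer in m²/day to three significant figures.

0.306 m²/day

At the plume center C_max = M/(n_e·A·√(4πDt)), so D = M²/(4πt·(n_e·A·C_max)²).
n_e·A·C_max = 0.29 × 8.56 × 0.0415 = 0.1030 kg/m.
D = 1.12²/(4π × 30.7 × 0.1030²) = 0.306 m²/day.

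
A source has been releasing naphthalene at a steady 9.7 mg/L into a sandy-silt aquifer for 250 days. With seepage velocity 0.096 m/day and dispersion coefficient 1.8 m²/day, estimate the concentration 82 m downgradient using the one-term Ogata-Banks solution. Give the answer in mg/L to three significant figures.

For a continuous step input, C/C₀ ≈ ½·erfc((x−vt)/(2√(Dt))).
vt = 0.096 × 250 = 24 m and 2√(Dt) = 2√(1.8 × 250) = 42.43 m.
Argument (x−vt)/(2√(Dt)) = (82 − 24)/42.43 = 1.367; ½·erfc(1.367) = 0.02660.
C = 9.7 × 0.02660 = 0.258 mg/L.

0.258 mg/L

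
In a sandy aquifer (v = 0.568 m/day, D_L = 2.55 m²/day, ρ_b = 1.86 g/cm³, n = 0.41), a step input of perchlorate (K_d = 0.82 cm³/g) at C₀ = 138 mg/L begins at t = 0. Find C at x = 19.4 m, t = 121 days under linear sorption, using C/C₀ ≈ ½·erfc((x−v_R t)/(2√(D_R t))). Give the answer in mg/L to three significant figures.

46.4 mg/L

Retardation factor R = 1 + ρ_b·K_d/n = 1 + 1.86 × 0.82/0.41 = 4.720.
Sorption retards both mechanisms: v_R = v/R = 0.1203 m/day, D_R = D/R = 0.5403 m²/day.
v_R·t = 0.1203 × 121 = 14.5563 m; 2√(D_R t) = 16.17 m; argument = (19.4 − 14.5563)/16.17 = 0.2995.
C = C₀ × ½·erfc(0.2995) = 138 × 0.3359 = 46.4 mg/L.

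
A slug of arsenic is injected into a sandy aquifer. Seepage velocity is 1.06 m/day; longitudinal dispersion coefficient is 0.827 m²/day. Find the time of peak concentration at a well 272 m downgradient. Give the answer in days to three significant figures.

For the 1D instantaneous-source solution, setting ∂C/∂t = 0 at fixed x gives v²t² + 2Dt − x² = 0, so t = (√(D² + v²x²) − D)/v².
√(D² + v²x²) = √(0.827² + 1.06² × 272²) = 288.3; v² = 1.1236.
t = (288.3 − 0.827)/1.1236 = 256 days (vs. the pure-advection estimate x/v = 257 d).

256 days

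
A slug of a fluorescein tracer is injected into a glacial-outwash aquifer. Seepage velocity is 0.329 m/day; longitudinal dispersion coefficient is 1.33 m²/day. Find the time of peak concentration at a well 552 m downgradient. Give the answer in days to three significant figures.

1670 days

For the 1D instantaneous-source solution, setting ∂C/∂t = 0 at fixed x gives v²t² + 2Dt − x² = 0, so t = (√(D² + v²x²) − D)/v².
√(D² + v²x²) = √(1.33² + 0.329² × 552²) = 181.6; v² = 0.108241.
t = (181.6 − 1.33)/0.108241 = 1670 days (vs. the pure-advection estimate x/v = 1680 d).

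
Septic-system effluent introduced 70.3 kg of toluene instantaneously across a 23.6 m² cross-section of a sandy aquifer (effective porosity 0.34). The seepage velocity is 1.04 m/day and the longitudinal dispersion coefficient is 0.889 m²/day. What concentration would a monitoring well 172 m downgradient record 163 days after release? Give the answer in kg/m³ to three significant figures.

0.203 kg/m³

For an instantaneous plane source, C(x,t) = M/(n_e·A·√(4πDt)) · exp(−(x−vt)²/(4Dt)), with n_e·A the pore (flow) area.
Plume center vt = 1.04 × 163 = 169.52 m, so the well at 172 m is 2.48 m downgradient of the peak.
√(4πDt) = 42.67 m, giving peak height M/(n_e·A·√(4πDt)) = 70.3/(0.34 × 23.6 × 42.67) = 0.2053 kg/m³.
(x−vt)²/(4Dt) = (2.48)²/(4 × 0.889 × 163) = 0.01061; exp(−0.01061) = 0.9894.
C = 0.2053 × 0.9894 = 0.203 kg/m³.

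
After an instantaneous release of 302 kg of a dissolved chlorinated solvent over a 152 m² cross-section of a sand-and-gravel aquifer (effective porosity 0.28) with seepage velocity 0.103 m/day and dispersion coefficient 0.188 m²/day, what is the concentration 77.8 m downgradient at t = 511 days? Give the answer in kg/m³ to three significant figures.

0.0393 kg/m³

For an instantaneous plane source, C(x,t) = M/(n_e·A·√(4πDt)) · exp(−(x−vt)²/(4Dt)), with n_e·A the pore (flow) area.
Plume center vt = 0.103 × 511 = 52.633 m, so the well at 77.8 m is 25.167 m downgradient of the peak.
√(4πDt) = 34.75 m, giving peak height M/(n_e·A·√(4πDt)) = 302/(0.28 × 152 × 34.75) = 0.2042 kg/m³.
(x−vt)²/(4Dt) = (25.167)²/(4 × 0.188 × 511) = 1.648; exp(−1.648) = 0.1924.
C = 0.2042 × 0.1924 = 0.0393 kg/m³.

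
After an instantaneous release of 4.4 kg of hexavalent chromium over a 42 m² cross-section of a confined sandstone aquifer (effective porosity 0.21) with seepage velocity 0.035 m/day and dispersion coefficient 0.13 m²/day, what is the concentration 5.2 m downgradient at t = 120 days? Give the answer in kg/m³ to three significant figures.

For an instantaneous plane source, C(x,t) = M/(n_e·A·√(4πDt)) · exp(−(x−vt)²/(4Dt)), with n_e·A the pore (flow) area.
Plume center vt = 0.035 × 120 = 4.2 m, so the well at 5.2 m is 1 m downgradient of the peak.
√(4πDt) = 14.00 m, giving peak height M/(n_e·A·√(4πDt)) = 4.4/(0.21 × 42 × 14.00) = 0.03563 kg/m³.
(x−vt)²/(4Dt) = (1)²/(4 × 0.13 × 120) = 0.01603; exp(−0.01603) = 0.9841.
C = 0.03563 × 0.9841 = 0.0351 kg/m³.

0.0351 kg/m³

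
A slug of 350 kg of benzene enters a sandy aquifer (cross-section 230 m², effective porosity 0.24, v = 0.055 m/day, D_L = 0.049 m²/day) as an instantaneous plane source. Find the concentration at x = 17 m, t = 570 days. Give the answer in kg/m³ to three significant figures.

0.0536 kg/m³

For an instantaneous plane source, C(x,t) = M/(n_e·A·√(4πDt)) · exp(−(x−vt)²/(4Dt)), with n_e·A the pore (flow) area.
Plume center vt = 0.055 × 570 = 31.35 m, so the well at 17 m is 14.35 m upgradient of the peak.
√(4πDt) = 18.73 m, giving peak height M/(n_e·A·√(4πDt)) = 350/(0.24 × 230 × 18.73) = 0.3385 kg/m³.
(x−vt)²/(4Dt) = (-14.35)²/(4 × 0.049 × 570) = 1.843; exp(−1.843) = 0.1583.
C = 0.3385 × 0.1583 = 0.0536 kg/m³.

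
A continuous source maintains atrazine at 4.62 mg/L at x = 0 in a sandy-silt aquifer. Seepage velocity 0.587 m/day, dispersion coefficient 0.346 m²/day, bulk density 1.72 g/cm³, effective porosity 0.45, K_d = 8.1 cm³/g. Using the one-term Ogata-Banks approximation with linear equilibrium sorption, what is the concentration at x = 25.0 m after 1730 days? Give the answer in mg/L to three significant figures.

4.00 mg/L

Retardation factor R = 1 + ρ_b·K_d/n = 1 + 1.72 × 8.1/0.45 = 31.96.
Sorption retards both mechanisms: v_R = v/R = 0.01837 m/day, D_R = D/R = 0.01083 m²/day.
v_R·t = 0.01837 × 1730 = 31.7801 m; 2√(D_R t) = 8.657 m; argument = (25.0 − 31.7801)/8.657 = -0.7832.
C = C₀ × ½·erfc(-0.7832) = 4.62 × 0.8660 = 4.00 mg/L.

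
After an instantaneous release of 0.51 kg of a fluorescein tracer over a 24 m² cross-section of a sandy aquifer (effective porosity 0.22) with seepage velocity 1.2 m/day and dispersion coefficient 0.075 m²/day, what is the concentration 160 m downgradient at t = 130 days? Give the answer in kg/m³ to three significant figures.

For an instantaneous plane source, C(x,t) = M/(n_e·A·√(4πDt)) · exp(−(x−vt)²/(4Dt)), with n_e·A the pore (flow) area.
Plume center vt = 1.2 × 130 = 156 m, so the well at 160 m is 4 m downgradient of the peak.
√(4πDt) = 11.07 m, giving peak height M/(n_e·A·√(4πDt)) = 0.51/(0.22 × 24 × 11.07) = 0.008725 kg/m³.
(x−vt)²/(4Dt) = (4)²/(4 × 0.075 × 130) = 0.4103; exp(−0.4103) = 0.6635.
C = 0.008725 × 0.6635 = 0.00579 kg/m³.

0.00579 kg/m³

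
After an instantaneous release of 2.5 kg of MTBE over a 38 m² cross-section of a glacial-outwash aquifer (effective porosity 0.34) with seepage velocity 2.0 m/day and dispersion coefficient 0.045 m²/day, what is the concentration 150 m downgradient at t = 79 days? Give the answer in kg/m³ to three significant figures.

For an instantaneous plane source, C(x,t) = M/(n_e·A·√(4πDt)) · exp(−(x−vt)²/(4Dt)), with n_e·A the pore (flow) area.
Plume center vt = 2.0 × 79 = 158 m, so the well at 150 m is 8 m upgradient of the peak.
√(4πDt) = 6.684 m, giving peak height M/(n_e·A·√(4πDt)) = 2.5/(0.34 × 38 × 6.684) = 0.02895 kg/m³.
(x−vt)²/(4Dt) = (-8)²/(4 × 0.045 × 79) = 4.501; exp(−4.501) = 0.01110.
C = 0.02895 × 0.01110 = 0.000321 kg/m³.

0.000321 kg/m³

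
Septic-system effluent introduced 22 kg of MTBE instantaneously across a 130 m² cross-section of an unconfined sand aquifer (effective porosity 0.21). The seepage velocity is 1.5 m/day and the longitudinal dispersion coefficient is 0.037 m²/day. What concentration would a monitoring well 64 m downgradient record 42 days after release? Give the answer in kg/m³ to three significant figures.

For an instantaneous plane source, C(x,t) = M/(n_e·A·√(4πDt)) · exp(−(x−vt)²/(4Dt)), with n_e·A the pore (flow) area.
Plume center vt = 1.5 × 42 = 63 m, so the well at 64 m is 1 m downgradient of the peak.
√(4πDt) = 4.419 m, giving peak height M/(n_e·A·√(4πDt)) = 22/(0.21 × 130 × 4.419) = 0.1824 kg/m³.
(x−vt)²/(4Dt) = (1)²/(4 × 0.037 × 42) = 0.1609; exp(−0.1609) = 0.8514.
C = 0.1824 × 0.8514 = 0.155 kg/m³.

0.155 kg/m³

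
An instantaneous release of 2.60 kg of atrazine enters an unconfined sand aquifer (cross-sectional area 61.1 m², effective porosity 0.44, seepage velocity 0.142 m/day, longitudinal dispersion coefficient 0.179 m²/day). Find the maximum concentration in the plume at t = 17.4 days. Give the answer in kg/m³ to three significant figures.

The peak of an instantaneous 1D plume sits at x = vt; there the Gaussian factor is 1 and C_max = M/(n_e·A·√(4πDt)), where n_e·A is the pore area the mass is dissolved in.
√(4πDt) = √(4π × 0.179 × 17.4) = 6.256 m, so C_max = 2.60/(0.44 × 61.1 × 6.256) = 0.0155 kg/m³.

0.0155 kg/m³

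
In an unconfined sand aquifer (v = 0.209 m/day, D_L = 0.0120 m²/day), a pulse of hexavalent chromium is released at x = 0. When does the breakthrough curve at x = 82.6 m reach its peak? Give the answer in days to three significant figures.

For the 1D instantaneous-source solution, setting ∂C/∂t = 0 at fixed x gives v²t² + 2Dt − x² = 0, so t = (√(D² + v²x²) − D)/v².
√(D² + v²x²) = √(0.0120² + 0.209² × 82.6²) = 17.26; v² = 0.043681.
t = (17.26 − 0.0120)/0.043681 = 395 days (vs. the pure-advection estimate x/v = 395 d).

395 days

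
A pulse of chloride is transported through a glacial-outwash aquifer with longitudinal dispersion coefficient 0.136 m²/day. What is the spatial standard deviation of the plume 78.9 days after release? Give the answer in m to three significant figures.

Dispersive spreading gives a Gaussian with σ² = 2Dt; advection only shifts the center.
σ = √(2 × 0.136 × 78.9) = 4.63 m.

4.63 m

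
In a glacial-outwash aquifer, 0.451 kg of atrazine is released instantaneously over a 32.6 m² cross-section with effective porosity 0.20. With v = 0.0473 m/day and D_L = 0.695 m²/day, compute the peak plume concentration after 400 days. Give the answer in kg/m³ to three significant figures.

0.00117 kg/m³

The peak of an instantaneous 1D plume sits at x = vt; there the Gaussian factor is 1 and C_max = M/(n_e·A·√(4πDt)), where n_e·A is the pore area the mass is dissolved in.
√(4πDt) = √(4π × 0.695 × 400) = 59.11 m, so C_max = 0.451/(0.20 × 32.6 × 59.11) = 0.00117 kg/m³.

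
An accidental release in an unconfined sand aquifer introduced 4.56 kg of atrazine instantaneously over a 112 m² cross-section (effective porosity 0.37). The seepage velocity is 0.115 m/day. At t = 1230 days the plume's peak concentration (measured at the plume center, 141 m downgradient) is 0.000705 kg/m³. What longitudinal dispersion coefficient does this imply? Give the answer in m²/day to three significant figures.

1.58 m²/day

At the plume center C_max = M/(n_e·A·√(4πDt)), so D = M²/(4πt·(n_e·A·C_max)²).
n_e·A·C_max = 0.37 × 112 × 0.000705 = 0.02922 kg/m.
D = 4.56²/(4π × 1230 × 0.02922²) = 1.58 m²/day.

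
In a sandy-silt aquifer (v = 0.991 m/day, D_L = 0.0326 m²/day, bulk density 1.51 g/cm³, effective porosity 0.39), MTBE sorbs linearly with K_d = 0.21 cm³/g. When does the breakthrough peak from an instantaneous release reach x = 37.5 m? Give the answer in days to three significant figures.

Retardation factor R = 1 + ρ_b·K_d/n = 1 + 1.51 × 0.21/0.39 = 1.813.
Sorption retards both mechanisms: v_R = v/R = 0.5466 m/day, D_R = D/R = 0.01798 m²/day.
Peak time from v_R²t² + 2D_R t − x² = 0: t = (√(D_R² + v_R²x²) − D_R)/v_R².
√(D_R² + v_R²x²) = √(0.01798² + 0.5466² × 37.5²) = 20.50; v_R² = 0.2988.
t = (20.50 − 0.01798)/0.2988 = 68.5 days.

68.5 days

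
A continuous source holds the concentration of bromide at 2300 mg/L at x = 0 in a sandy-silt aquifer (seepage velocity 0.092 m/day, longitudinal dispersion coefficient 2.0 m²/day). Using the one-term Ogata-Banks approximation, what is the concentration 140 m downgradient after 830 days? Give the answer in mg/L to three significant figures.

310 mg/L

For a continuous step input, C/C₀ ≈ ½·erfc((x−vt)/(2√(Dt))).
vt = 0.092 × 830 = 76.36 m and 2√(Dt) = 2√(2.0 × 830) = 81.49 m.
Argument (x−vt)/(2√(Dt)) = (140 − 76.36)/81.49 = 0.7810; ½·erfc(0.7810) = 0.1347.
C = 2300 × 0.1347 = 310 mg/L.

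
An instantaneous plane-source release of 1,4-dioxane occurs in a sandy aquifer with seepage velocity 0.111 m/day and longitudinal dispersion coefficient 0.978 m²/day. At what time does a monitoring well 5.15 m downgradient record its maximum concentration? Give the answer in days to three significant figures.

12.6 days

For the 1D instantaneous-source solution, setting ∂C/∂t = 0 at fixed x gives v²t² + 2Dt − x² = 0, so t = (√(D² + v²x²) − D)/v².
√(D² + v²x²) = √(0.978² + 0.111² × 5.15²) = 1.133; v² = 0.012321.
t = (1.133 − 0.978)/0.012321 = 12.6 days (vs. the pure-advection estimate x/v = 46.4 d).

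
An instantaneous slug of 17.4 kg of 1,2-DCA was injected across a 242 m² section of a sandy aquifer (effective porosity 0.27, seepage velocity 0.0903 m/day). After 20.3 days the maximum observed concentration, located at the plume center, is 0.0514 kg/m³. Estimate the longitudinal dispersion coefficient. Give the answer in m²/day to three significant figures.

0.105 m²/day

At the plume center C_max = M/(n_e·A·√(4πDt)), so D = M²/(4πt·(n_e·A·C_max)²).
n_e·A·C_max = 0.27 × 242 × 0.0514 = 3.358 kg/m.
D = 17.4²/(4π × 20.3 × 3.358²) = 0.105 m²/day.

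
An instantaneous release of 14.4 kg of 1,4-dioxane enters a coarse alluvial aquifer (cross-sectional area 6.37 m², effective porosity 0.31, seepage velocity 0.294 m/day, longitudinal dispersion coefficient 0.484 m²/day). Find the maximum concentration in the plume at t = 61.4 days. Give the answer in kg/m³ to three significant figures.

The peak of an instantaneous 1D plume sits at x = vt; there the Gaussian factor is 1 and C_max = M/(n_e·A·√(4πDt)), where n_e·A is the pore area the mass is dissolved in.
√(4πDt) = √(4π × 0.484 × 61.4) = 19.32 m, so C_max = 14.4/(0.31 × 6.37 × 19.32) = 0.377 kg/m³.

0.377 kg/m³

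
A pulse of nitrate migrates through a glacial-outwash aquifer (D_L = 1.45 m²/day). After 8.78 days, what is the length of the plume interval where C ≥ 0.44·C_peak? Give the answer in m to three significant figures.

The plume is Gaussian with σ = √(2Dt) = √(2 × 1.45 × 8.78) = 5.046 m.
C/C_peak = exp(−Δx²/(2σ²)) = 0.44 ⇒ Δx = σ·√(−2 ln 0.44) = 5.046 × 1.281 = 6.464 m.
Width = 2Δx = 12.9 m.

12.9 m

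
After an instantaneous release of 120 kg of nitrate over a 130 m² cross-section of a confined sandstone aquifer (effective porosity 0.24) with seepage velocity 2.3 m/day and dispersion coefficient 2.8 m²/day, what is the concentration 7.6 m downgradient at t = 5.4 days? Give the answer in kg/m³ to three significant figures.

For an instantaneous plane source, C(x,t) = M/(n_e·A·√(4πDt)) · exp(−(x−vt)²/(4Dt)), with n_e·A the pore (flow) area.
Plume center vt = 2.3 × 5.4 = 12.42 m, so the well at 7.6 m is 4.82 m upgradient of the peak.
√(4πDt) = 13.78 m, giving peak height M/(n_e·A·√(4πDt)) = 120/(0.24 × 130 × 13.78) = 0.2791 kg/m³.
(x−vt)²/(4Dt) = (-4.82)²/(4 × 2.8 × 5.4) = 0.3841; exp(−0.3841) = 0.6811.
C = 0.2791 × 0.6811 = 0.190 kg/m³.

0.190 kg/m³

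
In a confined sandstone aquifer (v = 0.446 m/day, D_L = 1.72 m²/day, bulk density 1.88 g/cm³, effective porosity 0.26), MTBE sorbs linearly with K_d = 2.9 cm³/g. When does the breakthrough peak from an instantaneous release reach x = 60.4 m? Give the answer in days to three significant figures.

Retardation factor R = 1 + ρ_b·K_d/n = 1 + 1.88 × 2.9/0.26 = 21.97.
Sorption retards both mechanisms: v_R = v/R = 0.02030 m/day, D_R = D/R = 0.07829 m²/day.
Peak time from v_R²t² + 2D_R t − x² = 0: t = (√(D_R² + v_R²x²) − D_R)/v_R².
√(D_R² + v_R²x²) = √(0.07829² + 0.02030² × 60.4²) = 1.229; v_R² = 0.0004121.
t = (1.229 − 0.07829)/0.0004121 = 2790 days.

2790 days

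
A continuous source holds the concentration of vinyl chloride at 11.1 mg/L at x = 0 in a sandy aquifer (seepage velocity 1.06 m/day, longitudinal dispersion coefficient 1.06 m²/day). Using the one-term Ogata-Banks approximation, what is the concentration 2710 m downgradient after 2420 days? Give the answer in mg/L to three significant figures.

0.240 mg/L

For a continuous step input, C/C₀ ≈ ½·erfc((x−vt)/(2√(Dt))).
vt = 1.06 × 2420 = 2565.2 m and 2√(Dt) = 2√(1.06 × 2420) = 101.3 m.
Argument (x−vt)/(2√(Dt)) = (2710 − 2565.2)/101.3 = 1.429; ½·erfc(1.429) = 0.02164.
C = 11.1 × 0.02164 = 0.240 mg/L.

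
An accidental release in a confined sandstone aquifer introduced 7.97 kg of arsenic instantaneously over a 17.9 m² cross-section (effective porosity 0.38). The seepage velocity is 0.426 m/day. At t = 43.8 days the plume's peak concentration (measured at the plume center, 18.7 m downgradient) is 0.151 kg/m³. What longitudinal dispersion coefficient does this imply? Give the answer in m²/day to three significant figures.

At the plume center C_max = M/(n_e·A·√(4πDt)), so D = M²/(4πt·(n_e·A·C_max)²).
n_e·A·C_max = 0.38 × 17.9 × 0.151 = 1.027 kg/m.
D = 7.97²/(4π × 43.8 × 1.027²) = 0.109 m²/day.

0.109 m²/day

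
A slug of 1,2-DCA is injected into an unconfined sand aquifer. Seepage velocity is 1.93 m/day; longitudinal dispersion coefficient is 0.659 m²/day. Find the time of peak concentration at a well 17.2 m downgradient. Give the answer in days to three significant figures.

For the 1D instantaneous-source solution, setting ∂C/∂t = 0 at fixed x gives v²t² + 2Dt − x² = 0, so t = (√(D² + v²x²) − D)/v².
√(D² + v²x²) = √(0.659² + 1.93² × 17.2²) = 33.20; v² = 3.7249.
t = (33.20 − 0.659)/3.7249 = 8.74 days (vs. the pure-advection estimate x/v = 8.91 d).

8.74 days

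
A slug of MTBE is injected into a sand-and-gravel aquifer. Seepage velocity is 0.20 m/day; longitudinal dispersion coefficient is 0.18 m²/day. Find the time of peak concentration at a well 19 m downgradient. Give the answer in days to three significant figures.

90.6 days

For the 1D instantaneous-source solution, setting ∂C/∂t = 0 at fixed x gives v²t² + 2Dt − x² = 0, so t = (√(D² + v²x²) − D)/v².
√(D² + v²x²) = √(0.18² + 0.20² × 19²) = 3.804; v² = 0.04.
t = (3.804 − 0.18)/0.04 = 90.6 days (vs. the pure-advection estimate x/v = 95.0 d).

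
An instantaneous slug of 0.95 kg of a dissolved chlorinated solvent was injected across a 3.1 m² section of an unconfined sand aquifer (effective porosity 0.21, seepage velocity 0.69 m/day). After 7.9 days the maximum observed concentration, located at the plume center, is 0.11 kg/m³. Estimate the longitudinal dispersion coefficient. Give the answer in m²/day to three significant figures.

1.77 m²/day

At the plume center C_max = M/(n_e·A·√(4πDt)), so D = M²/(4πt·(n_e·A·C_max)²).
n_e·A·C_max = 0.21 × 3.1 × 0.11 = 0.07161 kg/m.
D = 0.95²/(4π × 7.9 × 0.07161²) = 1.77 m²/day.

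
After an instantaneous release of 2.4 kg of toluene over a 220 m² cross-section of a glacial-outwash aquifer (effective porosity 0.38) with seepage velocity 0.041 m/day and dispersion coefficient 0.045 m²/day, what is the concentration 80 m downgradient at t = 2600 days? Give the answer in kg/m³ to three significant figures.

For an instantaneous plane source, C(x,t) = M/(n_e·A·√(4πDt)) · exp(−(x−vt)²/(4Dt)), with n_e·A the pore (flow) area.
Plume center vt = 0.041 × 2600 = 106.6 m, so the well at 80 m is 26.6 m upgradient of the peak.
√(4πDt) = 38.34 m, giving peak height M/(n_e·A·√(4πDt)) = 2.4/(0.38 × 220 × 38.34) = 0.0007488 kg/m³.
(x−vt)²/(4Dt) = (-26.6)²/(4 × 0.045 × 2600) = 1.512; exp(−1.512) = 0.2205.
C = 0.0007488 × 0.2205 = 0.000165 kg/m³.

0.000165 kg/m³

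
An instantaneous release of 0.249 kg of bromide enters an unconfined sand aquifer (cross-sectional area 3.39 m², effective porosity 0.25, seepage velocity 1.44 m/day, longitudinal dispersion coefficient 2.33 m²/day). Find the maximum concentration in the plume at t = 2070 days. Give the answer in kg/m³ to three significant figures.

The peak of an instantaneous 1D plume sits at x = vt; there the Gaussian factor is 1 and C_max = M/(n_e·A·√(4πDt)), where n_e·A is the pore area the mass is dissolved in.
√(4πDt) = √(4π × 2.33 × 2070) = 246.2 m, so C_max = 0.249/(0.25 × 3.39 × 246.2) = 0.00119 kg/m³.

0.00119 kg/m³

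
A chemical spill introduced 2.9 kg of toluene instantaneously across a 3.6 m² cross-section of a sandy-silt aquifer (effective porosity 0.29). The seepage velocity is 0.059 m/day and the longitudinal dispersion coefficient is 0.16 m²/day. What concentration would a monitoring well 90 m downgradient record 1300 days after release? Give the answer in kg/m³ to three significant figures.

0.0439 kg/m³

For an instantaneous plane source, C(x,t) = M/(n_e·A·√(4πDt)) · exp(−(x−vt)²/(4Dt)), with n_e·A the pore (flow) area.
Plume center vt = 0.059 × 1300 = 76.7 m, so the well at 90 m is 13.3 m downgradient of the peak.
√(4πDt) = 51.13 m, giving peak height M/(n_e·A·√(4πDt)) = 2.9/(0.29 × 3.6 × 51.13) = 0.05433 kg/m³.
(x−vt)²/(4Dt) = (13.3)²/(4 × 0.16 × 1300) = 0.2126; exp(−0.2126) = 0.8085.
C = 0.05433 × 0.8085 = 0.0439 kg/m³.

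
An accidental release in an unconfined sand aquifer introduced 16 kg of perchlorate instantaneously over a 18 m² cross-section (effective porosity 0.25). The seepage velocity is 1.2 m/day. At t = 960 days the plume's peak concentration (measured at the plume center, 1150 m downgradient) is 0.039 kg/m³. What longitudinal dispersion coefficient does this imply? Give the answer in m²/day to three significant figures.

0.689 m²/day

At the plume center C_max = M/(n_e·A·√(4πDt)), so D = M²/(4πt·(n_e·A·C_max)²).
n_e·A·C_max = 0.25 × 18 × 0.039 = 0.1755 kg/m.
D = 16²/(4π × 960 × 0.1755²) = 0.689 m²/day.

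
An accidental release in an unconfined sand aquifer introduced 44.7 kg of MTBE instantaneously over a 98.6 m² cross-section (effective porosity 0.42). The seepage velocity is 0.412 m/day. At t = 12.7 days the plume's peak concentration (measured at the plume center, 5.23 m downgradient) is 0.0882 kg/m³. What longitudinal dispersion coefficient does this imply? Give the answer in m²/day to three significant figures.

At the plume center C_max = M/(n_e·A·√(4πDt)), so D = M²/(4πt·(n_e·A·C_max)²).
n_e·A·C_max = 0.42 × 98.6 × 0.0882 = 3.653 kg/m.
D = 44.7²/(4π × 12.7 × 3.653²) = 0.938 m²/day.

0.938 m²/day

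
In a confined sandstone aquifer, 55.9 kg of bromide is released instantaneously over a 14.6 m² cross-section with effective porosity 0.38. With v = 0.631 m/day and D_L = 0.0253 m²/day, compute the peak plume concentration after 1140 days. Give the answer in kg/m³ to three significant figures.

0.529 kg/m³

The peak of an instantaneous 1D plume sits at x = vt; there the Gaussian factor is 1 and C_max = M/(n_e·A·√(4πDt)), where n_e·A is the pore area the mass is dissolved in.
√(4πDt) = √(4π × 0.0253 × 1140) = 19.04 m, so C_max = 55.9/(0.38 × 14.6 × 19.04) = 0.529 kg/m³.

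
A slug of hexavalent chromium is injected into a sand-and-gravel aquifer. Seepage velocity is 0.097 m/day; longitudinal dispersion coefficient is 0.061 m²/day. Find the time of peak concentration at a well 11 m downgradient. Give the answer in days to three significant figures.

107 days

For the 1D instantaneous-source solution, setting ∂C/∂t = 0 at fixed x gives v²t² + 2Dt − x² = 0, so t = (√(D² + v²x²) − D)/v².
√(D² + v²x²) = √(0.061² + 0.097² × 11²) = 1.069; v² = 0.009409.
t = (1.069 − 0.061)/0.009409 = 107 days (vs. the pure-advection estimate x/v = 113 d).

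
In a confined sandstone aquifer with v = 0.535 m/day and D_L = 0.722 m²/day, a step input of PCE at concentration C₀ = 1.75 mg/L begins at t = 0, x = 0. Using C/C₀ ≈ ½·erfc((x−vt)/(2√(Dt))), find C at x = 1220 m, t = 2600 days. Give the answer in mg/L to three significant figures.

For a continuous step input, C/C₀ ≈ ½·erfc((x−vt)/(2√(Dt))).
vt = 0.535 × 2600 = 1391 m and 2√(Dt) = 2√(0.722 × 2600) = 86.65 m.
Argument (x−vt)/(2√(Dt)) = (1220 − 1391)/86.65 = -1.973; ½·erfc(-1.973) = 0.9974.
C = 1.75 × 0.9974 = 1.75 mg/L.

1.75 mg/L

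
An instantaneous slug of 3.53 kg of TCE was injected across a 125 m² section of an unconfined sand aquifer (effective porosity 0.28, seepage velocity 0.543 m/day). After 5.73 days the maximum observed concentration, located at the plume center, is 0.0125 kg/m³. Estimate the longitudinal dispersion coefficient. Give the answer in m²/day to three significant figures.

0.904 m²/day

At the plume center C_max = M/(n_e·A·√(4πDt)), so D = M²/(4πt·(n_e·A·C_max)²).
n_e·A·C_max = 0.28 × 125 × 0.0125 = 0.4375 kg/m.
D = 3.53²/(4π × 5.73 × 0.4375²) = 0.904 m²/day.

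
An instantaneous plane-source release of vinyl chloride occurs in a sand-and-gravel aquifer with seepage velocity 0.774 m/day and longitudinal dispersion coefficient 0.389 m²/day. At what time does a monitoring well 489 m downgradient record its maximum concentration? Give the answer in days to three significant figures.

For the 1D instantaneous-source solution, setting ∂C/∂t = 0 at fixed x gives v²t² + 2Dt − x² = 0, so t = (√(D² + v²x²) − D)/v².
√(D² + v²x²) = √(0.389² + 0.774² × 489²) = 378.5; v² = 0.599076.
t = (378.5 − 0.389)/0.599076 = 631 days (vs. the pure-advection estimate x/v = 632 d).

631 days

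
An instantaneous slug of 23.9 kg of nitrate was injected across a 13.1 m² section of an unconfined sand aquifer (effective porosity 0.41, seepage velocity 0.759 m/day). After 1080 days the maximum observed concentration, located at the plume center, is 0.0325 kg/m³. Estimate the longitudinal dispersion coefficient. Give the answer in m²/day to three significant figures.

1.38 m²/day

At the plume center C_max = M/(n_e·A·√(4πDt)), so D = M²/(4πt·(n_e·A·C_max)²).
n_e·A·C_max = 0.41 × 13.1 × 0.0325 = 0.1746 kg/m.
D = 23.9²/(4π × 1080 × 0.1746²) = 1.38 m²/day.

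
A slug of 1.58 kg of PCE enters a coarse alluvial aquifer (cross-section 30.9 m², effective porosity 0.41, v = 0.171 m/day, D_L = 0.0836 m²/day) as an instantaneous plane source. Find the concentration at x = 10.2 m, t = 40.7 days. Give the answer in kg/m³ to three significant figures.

0.00882 kg/m³

For an instantaneous plane source, C(x,t) = M/(n_e·A·√(4πDt)) · exp(−(x−vt)²/(4Dt)), with n_e·A the pore (flow) area.
Plume center vt = 0.171 × 40.7 = 6.9597 m, so the well at 10.2 m is 3.2403 m downgradient of the peak.
√(4πDt) = 6.539 m, giving peak height M/(n_e·A·√(4πDt)) = 1.58/(0.41 × 30.9 × 6.539) = 0.01907 kg/m³.
(x−vt)²/(4Dt) = (3.2403)²/(4 × 0.0836 × 40.7) = 0.7715; exp(−0.7715) = 0.4623.
C = 0.01907 × 0.4623 = 0.00882 kg/m³.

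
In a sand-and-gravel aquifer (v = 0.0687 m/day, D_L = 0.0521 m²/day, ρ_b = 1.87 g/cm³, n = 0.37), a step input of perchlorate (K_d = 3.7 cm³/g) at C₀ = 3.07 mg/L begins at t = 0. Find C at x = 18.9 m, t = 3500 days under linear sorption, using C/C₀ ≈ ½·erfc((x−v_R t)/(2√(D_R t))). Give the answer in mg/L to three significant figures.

Retardation factor R = 1 + ρ_b·K_d/n = 1 + 1.87 × 3.7/0.37 = 19.70.
Sorption retards both mechanisms: v_R = v/R = 0.003487 m/day, D_R = D/R = 0.002645 m²/day.
v_R·t = 0.003487 × 3500 = 12.2045 m; 2√(D_R t) = 6.085 m; argument = (18.9 − 12.2045)/6.085 = 1.100.
C = C₀ × ½·erfc(1.100) = 3.07 × 0.05990 = 0.184 mg/L.

0.184 mg/L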